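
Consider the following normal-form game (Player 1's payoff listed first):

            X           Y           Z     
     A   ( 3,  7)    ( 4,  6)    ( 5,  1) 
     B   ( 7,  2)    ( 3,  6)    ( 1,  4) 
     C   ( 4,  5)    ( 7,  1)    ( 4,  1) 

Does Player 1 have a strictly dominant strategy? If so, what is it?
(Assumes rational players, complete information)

No strictly dominant strategy exists for Player 1

Work:
A strategy strictly dominates another if it gives a strictly higher payoff against every opponent action. Compare each pair of P1's strategies column-by-column:
  A vs B: [3 vs 7, 4 vs 3, 5 vs 1] → A does not strictly dominate B (column X: 3 ≤ 7)
  A vs C: [3 vs 4, 4 vs 7, 5 vs 4] → A does not strictly dominate C (column X: 3 ≤ 4)
  B vs A: [7 vs 3, 3 vs 4, 1 vs 5] → B does not strictly dominate A (column Y: 3 ≤ 4)
  B vs C: [7 vs 4, 3 vs 7, 1 vs 4] → B does not strictly dominate C (column Y: 3 ≤ 7)
  C vs A: [4 vs 3, 7 vs 4, 4 vs 5] → C does not strictly dominate A (column Z: 4 ≤ 5)
  C vs B: [4 vs 7, 7 vs 3, 4 vs 1] → C does not strictly dominate B (column X: 4 ≤ 7)
No single strategy strictly dominates all others → no strictly dominant strategy.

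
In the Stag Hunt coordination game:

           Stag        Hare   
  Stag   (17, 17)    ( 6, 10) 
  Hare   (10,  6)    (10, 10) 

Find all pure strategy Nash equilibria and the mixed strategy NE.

Pure NE: (Stag, Stag) and (Hare, Hare); Mixed NE: p = 0.3636, q = 0.3636

Work:
Check pure NE:
(Stag, Stag): (17, 17) - no unilateral deviation beneficial
(Hare, Hare): (10, 10) - no unilateral deviation beneficial
Mixed NE: P1 plays Stag with p = 0.3636, P2 plays Stag with q = 0.3636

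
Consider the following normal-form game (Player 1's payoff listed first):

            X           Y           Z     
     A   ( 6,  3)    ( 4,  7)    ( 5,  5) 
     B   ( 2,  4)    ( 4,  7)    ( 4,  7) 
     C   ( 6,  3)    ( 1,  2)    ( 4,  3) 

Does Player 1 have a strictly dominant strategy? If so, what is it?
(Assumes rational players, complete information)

No strictly dominant strategy exists for Player 1

Work:
A strategy strictly dominates another if it gives a strictly higher payoff against every opponent action. Compare each pair of P1's strategies column-by-column:
  A vs B: [6 vs 2, 4 vs 4, 5 vs 4] → A does not strictly dominate B (column Y: 4 ≤ 4)
  A vs C: [6 vs 6, 4 vs 1, 5 vs 4] → A does not strictly dominate C (column X: 6 ≤ 6)
  B vs A: [2 vs 6, 4 vs 4, 4 vs 5] → B does not strictly dominate A (column X: 2 ≤ 6)
  B vs C: [2 vs 6, 4 vs 1, 4 vs 4] → B does not strictly dominate C (column X: 2 ≤ 6)
  C vs A: [6 vs 6, 1 vs 4, 4 vs 5] → C does not strictly dominate A (column X: 6 ≤ 6)
  C vs B: [6 vs 2, 1 vs 4, 4 vs 4] → C does not strictly dominate B (column Y: 1 ≤ 4)
No single strategy strictly dominates all others → no strictly dominant strategy.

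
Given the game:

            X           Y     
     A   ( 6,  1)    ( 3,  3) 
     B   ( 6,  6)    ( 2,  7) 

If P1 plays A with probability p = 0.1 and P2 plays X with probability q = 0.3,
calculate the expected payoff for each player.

E[P1] = 3.27, E[P2] = 6.27

Work:
E[P1] = p·q·π₁(A,X) + p·(1-q)·π₁(A,Y) + (1-p)·q·π₁(B,X) + (1-p)·(1-q)·π₁(B,Y)
= 0.1·0.3·6 + 0.1·0.7·3 + 0.9·0.3·6 + 0.9·0.7·2
= 3.27

E[P2] = 6.27 (similar calculation)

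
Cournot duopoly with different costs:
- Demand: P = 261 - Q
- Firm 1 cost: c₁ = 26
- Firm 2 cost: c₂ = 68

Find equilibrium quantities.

q₁* = 92.33, q₂* = 50.33

Work:
Reaction: q₁ = (261 - 26 - q₂)/2
Reaction: q₂ = (261 - 68 - q₁)/2
Solve simultaneously:
q₁* = (261 - 2×26 + 68)/3 = 92.33
q₂* = (261 - 2×68 + 26)/3 = 50.33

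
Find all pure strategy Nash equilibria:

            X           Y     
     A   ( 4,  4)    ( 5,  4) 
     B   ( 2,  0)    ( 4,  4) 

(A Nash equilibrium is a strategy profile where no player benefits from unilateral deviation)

Nash equilibrium: (A, X), (A, Y)

Work:
Best responses:
  P1 vs X: payoffs [4, 2] → best response A (payoff 4)
  P1 vs Y: payoffs [5, 4] → best response A (payoff 5)
  P2 vs A: payoffs [4, 4] → best response X/Y (payoff 4)
  P2 vs B: payoffs [0, 4] → best response Y (payoff 4)
Mutual best responses: (A,X), (A,Y) → Nash equilibria.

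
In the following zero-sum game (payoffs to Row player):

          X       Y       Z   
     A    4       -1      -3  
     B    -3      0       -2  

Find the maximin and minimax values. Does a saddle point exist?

Maximin = -3, Minimax = -2, Saddle: False

Work:
Row minimums: [-3, -3] → maximin = -3
Column maximums: [4, 0, -2] → minimax = -2
No saddle point (maximin ≠ minimax). Mixed strategy needed.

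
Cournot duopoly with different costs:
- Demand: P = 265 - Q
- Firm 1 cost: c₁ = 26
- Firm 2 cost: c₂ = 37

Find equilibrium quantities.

q₁* = 83.33, q₂* = 72.33

Work:
Reaction: q₁ = (265 - 26 - q₂)/2
Reaction: q₂ = (265 - 37 - q₁)/2
Solve simultaneously:
q₁* = (265 - 2×26 + 37)/3 = 83.33
q₂* = (265 - 2×37 + 26)/3 = 72.33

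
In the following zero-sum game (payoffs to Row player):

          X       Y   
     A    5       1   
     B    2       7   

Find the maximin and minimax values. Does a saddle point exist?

Maximin = 2, Minimax = 5, Saddle: False

Work:
Row minimums: [1, 2] → maximin = 2
Column maximums: [5, 7] → minimax = 5
No saddle point (maximin ≠ minimax). Mixed strategy needed.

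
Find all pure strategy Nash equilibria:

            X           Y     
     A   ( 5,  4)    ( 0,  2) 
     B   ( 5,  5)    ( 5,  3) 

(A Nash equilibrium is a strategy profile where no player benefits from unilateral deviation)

Nash equilibrium: (A, X), (B, X)

Work:
Best responses:
  P1 vs X: payoffs [5, 5] → best response A/B (payoff 5)
  P1 vs Y: payoffs [0, 5] → best response B (payoff 5)
  P2 vs A: payoffs [4, 2] → best response X (payoff 4)
  P2 vs B: payoffs [5, 3] → best response X (payoff 5)
Mutual best responses: (A,X), (B,X) → Nash equilibria.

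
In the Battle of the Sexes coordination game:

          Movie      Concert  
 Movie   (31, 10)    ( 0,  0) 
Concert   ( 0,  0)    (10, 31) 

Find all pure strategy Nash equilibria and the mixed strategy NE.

Pure NE: (Movie, Movie) and (Concert, Concert); Mixed NE: p = 0.7561, q = 0.2439

Work:
Check pure NE:
(Movie, Movie): (31, 10) - no unilateral deviation beneficial
(Concert, Concert): (10, 31) - no unilateral deviation beneficial
Mixed NE: P1 plays Movie with p = 0.7561, P2 plays Movie with q = 0.2439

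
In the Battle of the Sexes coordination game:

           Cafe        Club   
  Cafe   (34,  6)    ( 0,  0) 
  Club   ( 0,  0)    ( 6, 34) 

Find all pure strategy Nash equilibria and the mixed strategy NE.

Pure NE: (Cafe, Cafe) and (Club, Club); Mixed NE: p = 0.85, q = 0.15

Work:
Check pure NE:
(Cafe, Cafe): (34, 6) - no unilateral deviation beneficial
(Club, Club): (6, 34) - no unilateral deviation beneficial
Mixed NE: P1 plays Cafe with p = 0.85, P2 plays Cafe with q = 0.15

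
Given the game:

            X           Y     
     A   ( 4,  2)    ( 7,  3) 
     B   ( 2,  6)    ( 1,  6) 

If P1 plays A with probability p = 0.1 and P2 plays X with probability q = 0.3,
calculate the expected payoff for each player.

E[P1] = 1.78, E[P2] = 5.67

Work:
E[P1] = p·q·π₁(A,X) + p·(1-q)·π₁(A,Y) + (1-p)·q·π₁(B,X) + (1-p)·(1-q)·π₁(B,Y)
= 0.1·0.3·4 + 0.1·0.7·7 + 0.9·0.3·2 + 0.9·0.7·1
= 1.78

E[P2] = 5.67 (similar calculation)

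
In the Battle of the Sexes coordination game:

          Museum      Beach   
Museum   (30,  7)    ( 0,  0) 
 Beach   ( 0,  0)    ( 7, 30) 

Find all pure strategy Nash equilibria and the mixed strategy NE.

Pure NE: (Museum, Museum) and (Beach, Beach); Mixed NE: p = 0.8108, q = 0.1892

Work:
Check pure NE:
(Museum, Museum): (30, 7) - no unilateral deviation beneficial
(Beach, Beach): (7, 30) - no unilateral deviation beneficial
Mixed NE: P1 plays Museum with p = 0.8108, P2 plays Museum with q = 0.1892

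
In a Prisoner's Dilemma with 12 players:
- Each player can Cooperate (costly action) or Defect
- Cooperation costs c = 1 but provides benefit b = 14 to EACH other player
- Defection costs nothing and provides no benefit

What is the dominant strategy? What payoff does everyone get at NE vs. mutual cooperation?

Dominant: Defect; NE payoff = 0; Coop payoff = 153

Work:
Defect dominates (saves cost c = 1, benefit to others is external)
NE: All defect → everyone gets 0
If all cooperate: each receives (11)×14 - 1 = 153
Social dilemma: 153 > 0 but NE gives 0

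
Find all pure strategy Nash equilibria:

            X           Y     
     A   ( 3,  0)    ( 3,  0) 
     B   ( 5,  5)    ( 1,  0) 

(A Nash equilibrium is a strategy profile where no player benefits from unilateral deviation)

Nash equilibrium: (A, Y), (B, X)

Work:
Best responses:
  P1 vs X: payoffs [3, 5] → best response B (payoff 5)
  P1 vs Y: payoffs [3, 1] → best response A (payoff 3)
  P2 vs A: payoffs [0, 0] → best response X/Y (payoff 0)
  P2 vs B: payoffs [5, 0] → best response X (payoff 5)
Mutual best responses: (A,Y), (B,X) → Nash equilibria.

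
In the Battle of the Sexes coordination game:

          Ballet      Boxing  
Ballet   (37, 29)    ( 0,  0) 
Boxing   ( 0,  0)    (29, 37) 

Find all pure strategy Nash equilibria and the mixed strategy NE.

Pure NE: (Ballet, Ballet) and (Boxing, Boxing); Mixed NE: p = 0.5606, q = 0.4394

Work:
Check pure NE:
(Ballet, Ballet): (37, 29) - no unilateral deviation beneficial
(Boxing, Boxing): (29, 37) - no unilateral deviation beneficial
Mixed NE: P1 plays Ballet with p = 0.5606, P2 plays Ballet with q = 0.4394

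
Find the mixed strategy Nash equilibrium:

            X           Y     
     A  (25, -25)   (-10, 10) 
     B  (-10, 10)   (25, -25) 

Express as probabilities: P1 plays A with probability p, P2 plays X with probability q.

p = 0.5, q = 0.5

Work:
Find probabilities that make opponent indifferent:
P2 chooses q to make P1 indifferent between A and B
P1 chooses p to make P2 indifferent between X and Y
Mixed NE: P1 plays (A: 0.5, B: 0.5), P2 plays (X: 0.5, Y: 0.5)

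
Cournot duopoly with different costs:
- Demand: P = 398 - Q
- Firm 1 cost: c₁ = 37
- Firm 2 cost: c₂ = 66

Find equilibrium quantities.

q₁* = 130.0, q₂* = 101.0

Work:
Reaction: q₁ = (398 - 37 - q₂)/2
Reaction: q₂ = (398 - 66 - q₁)/2
Solve simultaneously:
q₁* = (398 - 2×37 + 66)/3 = 130.0
q₂* = (398 - 2×66 + 37)/3 = 101.0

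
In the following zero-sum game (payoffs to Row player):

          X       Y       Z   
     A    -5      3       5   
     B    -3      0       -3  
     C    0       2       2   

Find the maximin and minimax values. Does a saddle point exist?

Maximin = 0, Minimax = 0, Saddle: True

Work:
Row minimums: [-5, -3, 0] → maximin = 0
Column maximums: [0, 3, 5] → minimax = 0
Saddle point exists! Game value = 0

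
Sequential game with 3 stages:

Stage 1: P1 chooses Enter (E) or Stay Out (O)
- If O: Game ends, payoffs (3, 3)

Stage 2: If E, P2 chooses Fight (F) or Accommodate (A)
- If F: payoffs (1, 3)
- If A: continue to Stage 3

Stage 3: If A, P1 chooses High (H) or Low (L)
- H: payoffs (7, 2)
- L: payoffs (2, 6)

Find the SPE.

SPE: (O, F, H); Outcome (3, 3)

Work:
Stage 3: P1 chooses H (7 vs 2)
Stage 2: P2: F->3, A->2 (anticipating H). Choose F
Stage 1: P1: O->3, E->1 (anticipating F, H). Choose O
SPE path: O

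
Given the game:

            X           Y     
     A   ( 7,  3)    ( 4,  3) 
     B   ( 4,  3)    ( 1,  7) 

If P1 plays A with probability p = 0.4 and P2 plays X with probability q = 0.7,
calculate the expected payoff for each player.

E[P1] = 4.3, E[P2] = 3.72

Work:
E[P1] = p·q·π₁(A,X) + p·(1-q)·π₁(A,Y) + (1-p)·q·π₁(B,X) + (1-p)·(1-q)·π₁(B,Y)
= 0.4·0.7·7 + 0.4·0.3·4 + 0.6·0.7·4 + 0.6·0.3·1
= 4.3

E[P2] = 3.72 (similar calculation)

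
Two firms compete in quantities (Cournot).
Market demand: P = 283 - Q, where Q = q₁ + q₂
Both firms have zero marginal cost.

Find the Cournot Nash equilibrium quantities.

q₁* = q₂* = 94.33; P* = 94.33

Work:
Profit: π_i = P·q_i = (a - q_i - q_j)·q_i
FOC: ∂π_i/∂q_i = a - 2q_i - q_j = 0
Reaction function: q_i = (283 - q_j)/2
Symmetry: q* = 283/3 = 94.33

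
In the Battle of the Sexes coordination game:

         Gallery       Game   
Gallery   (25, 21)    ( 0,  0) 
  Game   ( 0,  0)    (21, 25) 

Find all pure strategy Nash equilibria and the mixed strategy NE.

Pure NE: (Gallery, Gallery) and (Game, Game); Mixed NE: p = 0.5435, q = 0.4565

Work:
Check pure NE:
(Gallery, Gallery): (25, 21) - no unilateral deviation beneficial
(Game, Game): (21, 25) - no unilateral deviation beneficial
Mixed NE: P1 plays Gallery with p = 0.5435, P2 plays Gallery with q = 0.4565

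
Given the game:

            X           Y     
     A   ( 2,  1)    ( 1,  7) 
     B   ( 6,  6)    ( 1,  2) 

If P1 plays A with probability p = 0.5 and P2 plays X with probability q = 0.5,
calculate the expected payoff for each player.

E[P1] = 2.5, E[P2] = 4.0

Work:
E[P1] = p·q·π₁(A,X) + p·(1-q)·π₁(A,Y) + (1-p)·q·π₁(B,X) + (1-p)·(1-q)·π₁(B,Y)
= 0.5·0.5·2 + 0.5·0.5·1 + 0.5·0.5·6 + 0.5·0.5·1
= 2.5

E[P2] = 4.0 (similar calculation)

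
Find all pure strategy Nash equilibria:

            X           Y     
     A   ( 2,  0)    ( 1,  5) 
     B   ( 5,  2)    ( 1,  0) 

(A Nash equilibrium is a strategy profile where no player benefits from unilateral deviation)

Nash equilibrium: (A, Y), (B, X)

Work:
Best responses:
  P1 vs X: payoffs [2, 5] → best response B (payoff 5)
  P1 vs Y: payoffs [1, 1] → best response A/B (payoff 1)
  P2 vs A: payoffs [0, 5] → best response Y (payoff 5)
  P2 vs B: payoffs [2, 0] → best response X (payoff 2)
Mutual best responses: (A,Y), (B,X) → Nash equilibria.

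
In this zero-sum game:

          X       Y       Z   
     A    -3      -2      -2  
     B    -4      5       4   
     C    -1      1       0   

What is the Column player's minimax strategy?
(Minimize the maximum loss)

Column should play X, value = -1

Work:
Column player minimizes Row's maximum payoff:
Column X: max payoff to Row = -1
Column Y: max payoff to Row = 5
Column Z: max payoff to Row = 4
Minimum is -1, achieved by column X.
Minimax strategy: X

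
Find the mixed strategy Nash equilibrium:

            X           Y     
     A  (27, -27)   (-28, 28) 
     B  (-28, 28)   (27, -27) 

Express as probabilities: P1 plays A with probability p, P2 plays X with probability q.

p = 0.5, q = 0.5

Work:
Find probabilities that make opponent indifferent:
P2 chooses q to make P1 indifferent between A and B
P1 chooses p to make P2 indifferent between X and Y
Mixed NE: P1 plays (A: 0.5, B: 0.5), P2 plays (X: 0.5, Y: 0.5)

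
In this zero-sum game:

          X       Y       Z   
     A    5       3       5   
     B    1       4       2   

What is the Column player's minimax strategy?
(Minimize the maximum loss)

Column should play Y, value = 4

Work:
Column player minimizes Row's maximum payoff:
Column X: max payoff to Row = 5
Column Y: max payoff to Row = 4
Column Z: max payoff to Row = 5
Minimum is 4, achieved by column Y.
Minimax strategy: Y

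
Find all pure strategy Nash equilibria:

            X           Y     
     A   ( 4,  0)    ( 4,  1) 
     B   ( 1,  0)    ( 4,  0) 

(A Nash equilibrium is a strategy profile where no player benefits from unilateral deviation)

Nash equilibrium: (A, Y), (B, Y)

Work:
Best responses:
  P1 vs X: payoffs [4, 1] → best response A (payoff 4)
  P1 vs Y: payoffs [4, 4] → best response A/B (payoff 4)
  P2 vs A: payoffs [0, 1] → best response Y (payoff 1)
  P2 vs B: payoffs [0, 0] → best response X/Y (payoff 0)
Mutual best responses: (A,Y), (B,Y) → Nash equilibria.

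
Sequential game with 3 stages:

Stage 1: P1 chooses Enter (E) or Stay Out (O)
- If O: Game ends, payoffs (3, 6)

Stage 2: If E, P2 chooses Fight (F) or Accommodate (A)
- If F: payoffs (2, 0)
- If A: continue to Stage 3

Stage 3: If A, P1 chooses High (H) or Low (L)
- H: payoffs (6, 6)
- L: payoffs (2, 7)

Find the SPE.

SPE: (E, A, H); Outcome (6, 6)

Work:
Stage 3: P1 chooses H (6 vs 2)
Stage 2: P2: F->0, A->6 (anticipating H). Choose A
Stage 1: P1: O->3, E->6 (anticipating A, H). Choose E
SPE path: E -> A -> H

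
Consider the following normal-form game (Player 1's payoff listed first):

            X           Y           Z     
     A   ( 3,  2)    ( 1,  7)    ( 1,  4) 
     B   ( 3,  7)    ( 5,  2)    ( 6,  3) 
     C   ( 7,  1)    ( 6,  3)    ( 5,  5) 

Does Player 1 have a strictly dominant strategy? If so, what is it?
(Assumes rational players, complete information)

No strictly dominant strategy exists for Player 1

Work:
A strategy strictly dominates another if it gives a strictly higher payoff against every opponent action. Compare each pair of P1's strategies column-by-column:
  A vs B: [3 vs 3, 1 vs 5, 1 vs 6] → A does not strictly dominate B (column X: 3 ≤ 3)
  A vs C: [3 vs 7, 1 vs 6, 1 vs 5] → A does not strictly dominate C (column X: 3 ≤ 7)
  B vs A: [3 vs 3, 5 vs 1, 6 vs 1] → B does not strictly dominate A (column X: 3 ≤ 3)
  B vs C: [3 vs 7, 5 vs 6, 6 vs 5] → B does not strictly dominate C (column X: 3 ≤ 7)
  C vs A: [7 vs 3, 6 vs 1, 5 vs 1] → C strictly dominates A
  C vs B: [7 vs 3, 6 vs 5, 5 vs 6] → C does not strictly dominate B (column Z: 5 ≤ 6)
No single strategy strictly dominates all others → no strictly dominant strategy.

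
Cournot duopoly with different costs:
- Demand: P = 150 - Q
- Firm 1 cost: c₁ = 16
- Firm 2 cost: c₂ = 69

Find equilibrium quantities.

q₁* = 62.33, q₂* = 9.33

Work:
Reaction: q₁ = (150 - 16 - q₂)/2
Reaction: q₂ = (150 - 69 - q₁)/2
Solve simultaneously:
q₁* = (150 - 2×16 + 69)/3 = 62.33
q₂* = (150 - 2×69 + 16)/3 = 9.33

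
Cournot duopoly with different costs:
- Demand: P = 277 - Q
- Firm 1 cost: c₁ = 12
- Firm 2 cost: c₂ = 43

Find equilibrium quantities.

q₁* = 98.67, q₂* = 67.67

Work:
Reaction: q₁ = (277 - 12 - q₂)/2
Reaction: q₂ = (277 - 43 - q₁)/2
Solve simultaneously:
q₁* = (277 - 2×12 + 43)/3 = 98.67
q₂* = (277 - 2×43 + 12)/3 = 67.67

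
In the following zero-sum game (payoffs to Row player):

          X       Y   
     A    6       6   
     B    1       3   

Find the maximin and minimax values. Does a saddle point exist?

Maximin = 6, Minimax = 6, Saddle: True

Work:
Row minimums: [6, 1] → maximin = 6
Column maximums: [6, 6] → minimax = 6
Saddle point exists! Game value = 6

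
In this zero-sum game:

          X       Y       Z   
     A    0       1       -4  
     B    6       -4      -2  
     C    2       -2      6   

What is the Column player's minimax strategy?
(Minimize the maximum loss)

Column should play Y, value = 1

Work:
Column player minimizes Row's maximum payoff:
Column X: max payoff to Row = 6
Column Y: max payoff to Row = 1
Column Z: max payoff to Row = 6
Minimum is 1, achieved by column Y.
Minimax strategy: Y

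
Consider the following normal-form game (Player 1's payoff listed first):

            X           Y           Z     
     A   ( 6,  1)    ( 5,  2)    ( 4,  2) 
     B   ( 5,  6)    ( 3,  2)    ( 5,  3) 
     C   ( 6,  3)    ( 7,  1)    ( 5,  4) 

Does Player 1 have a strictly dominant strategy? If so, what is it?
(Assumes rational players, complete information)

No strictly dominant strategy exists for Player 1

Work:
A strategy strictly dominates another if it gives a strictly higher payoff against every opponent action. Compare each pair of P1's strategies column-by-column:
  A vs B: [6 vs 5, 5 vs 3, 4 vs 5] → A does not strictly dominate B (column Z: 4 ≤ 5)
  A vs C: [6 vs 6, 5 vs 7, 4 vs 5] → A does not strictly dominate C (column X: 6 ≤ 6)
  B vs A: [5 vs 6, 3 vs 5, 5 vs 4] → B does not strictly dominate A (column X: 5 ≤ 6)
  B vs C: [5 vs 6, 3 vs 7, 5 vs 5] → B does not strictly dominate C (column X: 5 ≤ 6)
  C vs A: [6 vs 6, 7 vs 5, 5 vs 4] → C does not strictly dominate A (column X: 6 ≤ 6)
  C vs B: [6 vs 5, 7 vs 3, 5 vs 5] → C does not strictly dominate B (column Z: 5 ≤ 5)
No single strategy strictly dominates all others → no strictly dominant strategy.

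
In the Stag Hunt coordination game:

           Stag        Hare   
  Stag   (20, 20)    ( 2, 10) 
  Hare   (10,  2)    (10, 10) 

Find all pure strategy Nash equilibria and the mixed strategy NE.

Pure NE: (Stag, Stag) and (Hare, Hare); Mixed NE: p = 0.4444, q = 0.4444

Work:
Check pure NE:
(Stag, Stag): (20, 20) - no unilateral deviation beneficial
(Hare, Hare): (10, 10) - no unilateral deviation beneficial
Mixed NE: P1 plays Stag with p = 0.4444, P2 plays Stag with q = 0.4444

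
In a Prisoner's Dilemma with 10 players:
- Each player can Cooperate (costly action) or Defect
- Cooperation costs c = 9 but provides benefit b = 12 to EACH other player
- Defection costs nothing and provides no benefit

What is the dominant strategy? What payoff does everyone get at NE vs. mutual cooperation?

Dominant: Defect; NE payoff = 0; Coop payoff = 99

Work:
Defect dominates (saves cost c = 9, benefit to others is external)
NE: All defect → everyone gets 0
If all cooperate: each receives (9)×12 - 9 = 99
Social dilemma: 99 > 0 but NE gives 0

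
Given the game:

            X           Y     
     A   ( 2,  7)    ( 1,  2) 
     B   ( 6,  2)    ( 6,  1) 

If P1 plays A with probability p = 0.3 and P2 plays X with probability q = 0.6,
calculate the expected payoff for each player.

E[P1] = 4.68, E[P2] = 2.62

Work:
E[P1] = p·q·π₁(A,X) + p·(1-q)·π₁(A,Y) + (1-p)·q·π₁(B,X) + (1-p)·(1-q)·π₁(B,Y)
= 0.3·0.6·2 + 0.3·0.4·1 + 0.7·0.6·6 + 0.7·0.4·6
= 4.68

E[P2] = 2.62 (similar calculation)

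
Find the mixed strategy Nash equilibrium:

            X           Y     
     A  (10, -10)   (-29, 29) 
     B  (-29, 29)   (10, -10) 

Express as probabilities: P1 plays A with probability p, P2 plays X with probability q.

p = 0.5, q = 0.5

Work:
Find probabilities that make opponent indifferent:
P2 chooses q to make P1 indifferent between A and B
P1 chooses p to make P2 indifferent between X and Y
Mixed NE: P1 plays (A: 0.5, B: 0.5), P2 plays (X: 0.5, Y: 0.5)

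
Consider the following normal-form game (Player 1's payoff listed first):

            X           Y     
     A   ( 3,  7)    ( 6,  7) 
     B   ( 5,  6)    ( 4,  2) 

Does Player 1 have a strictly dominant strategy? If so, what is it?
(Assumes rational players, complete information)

No strictly dominant strategy exists for Player 1

Work:
A strategy strictly dominates another if it gives a strictly higher payoff against every opponent action. Compare each pair of P1's strategies column-by-column:
  A vs B: [3 vs 5, 6 vs 4] → A does not strictly dominate B (column X: 3 ≤ 5)
  B vs A: [5 vs 3, 4 vs 6] → B does not strictly dominate A (column Y: 4 ≤ 6)
No single strategy strictly dominates all others → no strictly dominant strategy.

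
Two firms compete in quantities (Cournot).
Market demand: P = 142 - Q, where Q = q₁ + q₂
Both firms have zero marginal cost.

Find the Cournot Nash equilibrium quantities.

q₁* = q₂* = 47.33; P* = 47.33

Work:
Profit: π_i = P·q_i = (a - q_i - q_j)·q_i
FOC: ∂π_i/∂q_i = a - 2q_i - q_j = 0
Reaction function: q_i = (142 - q_j)/2
Symmetry: q* = 142/3 = 47.33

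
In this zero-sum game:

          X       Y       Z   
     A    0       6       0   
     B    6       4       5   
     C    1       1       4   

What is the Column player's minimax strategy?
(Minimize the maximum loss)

Column should play Z, value = 5

Work:
Column player minimizes Row's maximum payoff:
Column X: max payoff to Row = 6
Column Y: max payoff to Row = 6
Column Z: max payoff to Row = 5
Minimum is 5, achieved by column Z.
Minimax strategy: Z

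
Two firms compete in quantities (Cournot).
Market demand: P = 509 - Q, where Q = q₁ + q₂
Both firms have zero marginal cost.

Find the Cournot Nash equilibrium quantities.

q₁* = q₂* = 169.67; P* = 169.67

Work:
Profit: π_i = P·q_i = (a - q_i - q_j)·q_i
FOC: ∂π_i/∂q_i = a - 2q_i - q_j = 0
Reaction function: q_i = (509 - q_j)/2
Symmetry: q* = 509/3 = 169.67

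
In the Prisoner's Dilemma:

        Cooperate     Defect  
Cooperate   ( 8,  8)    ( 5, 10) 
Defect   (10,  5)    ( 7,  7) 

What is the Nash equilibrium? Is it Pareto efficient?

(Defect, Defect) is NE; not Pareto efficient

Work:
Defect dominates Cooperate for both players:
If P2 cooperates: Defect (10) > Cooperate (8)
If P2 defects: Defect (7) > Cooperate (5)
NE: (Defect, Defect) with payoff (7, 7)
But (Cooperate, Cooperate) = (8, 8) Pareto dominates (7, 7)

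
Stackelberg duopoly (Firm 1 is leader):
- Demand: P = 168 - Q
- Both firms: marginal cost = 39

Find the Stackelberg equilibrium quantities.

q₁* (leader) = 64.5, q₂* (follower) = 32.25

Work:
Follower's reaction: q₂ = (a - c - q₁)/2
Leader substitutes: π₁ = q₁·(a - q₁ - (a-c-q₁)/2 - c)
FOC: q₁* = (168 - 39)/2 = 64.50
Then: q₂* = (168 - 39 - 64.5)/2 = 32.25
Leader has first-mover advantage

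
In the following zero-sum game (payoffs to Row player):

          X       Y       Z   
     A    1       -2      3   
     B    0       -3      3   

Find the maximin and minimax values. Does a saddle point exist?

Maximin = -2, Minimax = -2, Saddle: True

Work:
Row minimums: [-2, -3] → maximin = -2
Column maximums: [1, -2, 3] → minimax = -2
Saddle point exists! Game value = -2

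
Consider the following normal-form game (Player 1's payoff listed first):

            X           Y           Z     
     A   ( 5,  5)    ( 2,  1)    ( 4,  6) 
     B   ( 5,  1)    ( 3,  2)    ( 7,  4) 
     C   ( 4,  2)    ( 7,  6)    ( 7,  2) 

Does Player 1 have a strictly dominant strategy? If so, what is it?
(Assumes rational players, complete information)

No strictly dominant strategy exists for Player 1

Work:
A strategy strictly dominates another if it gives a strictly higher payoff against every opponent action. Compare each pair of P1's strategies column-by-column:
  A vs B: [5 vs 5, 2 vs 3, 4 vs 7] → A does not strictly dominate B (column X: 5 ≤ 5)
  A vs C: [5 vs 4, 2 vs 7, 4 vs 7] → A does not strictly dominate C (column Y: 2 ≤ 7)
  B vs A: [5 vs 5, 3 vs 2, 7 vs 4] → B does not strictly dominate A (column X: 5 ≤ 5)
  B vs C: [5 vs 4, 3 vs 7, 7 vs 7] → B does not strictly dominate C (column Y: 3 ≤ 7)
  C vs A: [4 vs 5, 7 vs 2, 7 vs 4] → C does not strictly dominate A (column X: 4 ≤ 5)
  C vs B: [4 vs 5, 7 vs 3, 7 vs 7] → C does not strictly dominate B (column X: 4 ≤ 5)
No single strategy strictly dominates all others → no strictly dominant strategy.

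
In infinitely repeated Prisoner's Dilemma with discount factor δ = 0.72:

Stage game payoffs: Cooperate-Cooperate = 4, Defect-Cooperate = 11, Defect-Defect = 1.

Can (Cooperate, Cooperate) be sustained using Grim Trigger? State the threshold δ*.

δ* = 0.7; since δ = 0.72 ≥ 0.7, cooperation can be sustained

Work:
For Grim Trigger:
Cooperate forever: 4/(1-δ)
Defect then punished: 11 + 1·δ/(1-δ)
Need: 4/(1-δ) ≥ 11 + 1·δ/(1-δ)
Solving: δ ≥ (T-R)/(T-P) = (11-4)/(11-1) = 0.7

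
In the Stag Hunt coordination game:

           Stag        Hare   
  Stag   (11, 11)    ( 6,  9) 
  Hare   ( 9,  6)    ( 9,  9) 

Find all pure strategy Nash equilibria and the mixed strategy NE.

Pure NE: (Stag, Stag) and (Hare, Hare); Mixed NE: p = 0.6, q = 0.6

Work:
Check pure NE:
(Stag, Stag): (11, 11) - no unilateral deviation beneficial
(Hare, Hare): (9, 9) - no unilateral deviation beneficial
Mixed NE: P1 plays Stag with p = 0.6, P2 plays Stag with q = 0.6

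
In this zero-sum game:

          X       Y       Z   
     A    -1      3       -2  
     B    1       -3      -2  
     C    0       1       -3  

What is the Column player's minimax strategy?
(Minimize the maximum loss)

Column should play Z, value = -2

Work:
Column player minimizes Row's maximum payoff:
Column X: max payoff to Row = 1
Column Y: max payoff to Row = 3
Column Z: max payoff to Row = -2
Minimum is -2, achieved by column Z.
Minimax strategy: Z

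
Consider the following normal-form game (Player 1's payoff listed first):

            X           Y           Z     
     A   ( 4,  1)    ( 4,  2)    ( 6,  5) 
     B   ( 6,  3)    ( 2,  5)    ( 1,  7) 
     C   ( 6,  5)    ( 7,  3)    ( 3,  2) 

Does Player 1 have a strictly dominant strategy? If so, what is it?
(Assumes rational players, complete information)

No strictly dominant strategy exists for Player 1

Work:
A strategy strictly dominates another if it gives a strictly higher payoff against every opponent action. Compare each pair of P1's strategies column-by-column:
  A vs B: [4 vs 6, 4 vs 2, 6 vs 1] → A does not strictly dominate B (column X: 4 ≤ 6)
  A vs C: [4 vs 6, 4 vs 7, 6 vs 3] → A does not strictly dominate C (column X: 4 ≤ 6)
  B vs A: [6 vs 4, 2 vs 4, 1 vs 6] → B does not strictly dominate A (column Y: 2 ≤ 4)
  B vs C: [6 vs 6, 2 vs 7, 1 vs 3] → B does not strictly dominate C (column X: 6 ≤ 6)
  C vs A: [6 vs 4, 7 vs 4, 3 vs 6] → C does not strictly dominate A (column Z: 3 ≤ 6)
  C vs B: [6 vs 6, 7 vs 2, 3 vs 1] → C does not strictly dominate B (column X: 6 ≤ 6)
No single strategy strictly dominates all others → no strictly dominant strategy.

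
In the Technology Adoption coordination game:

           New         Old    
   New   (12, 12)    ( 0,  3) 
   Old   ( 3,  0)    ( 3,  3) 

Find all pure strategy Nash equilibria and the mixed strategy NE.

Pure NE: (New, New) and (Old, Old); Mixed NE: p = 0.25, q = 0.25

Work:
Check pure NE:
(New, New): (12, 12) - no unilateral deviation beneficial
(Old, Old): (3, 3) - no unilateral deviation beneficial
Mixed NE: P1 plays New with p = 0.25, P2 plays New with q = 0.25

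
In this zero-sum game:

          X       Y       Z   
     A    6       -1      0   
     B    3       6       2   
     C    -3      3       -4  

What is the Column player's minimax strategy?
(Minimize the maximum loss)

Column should play Z, value = 2

Work:
Column player minimizes Row's maximum payoff:
Column X: max payoff to Row = 6
Column Y: max payoff to Row = 6
Column Z: max payoff to Row = 2
Minimum is 2, achieved by column Z.
Minimax strategy: Z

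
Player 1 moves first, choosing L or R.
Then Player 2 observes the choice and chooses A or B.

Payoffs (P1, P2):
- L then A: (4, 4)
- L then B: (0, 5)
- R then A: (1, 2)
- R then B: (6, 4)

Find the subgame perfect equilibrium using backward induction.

P1 plays R, P2 plays B after L and B after R; Payoff (6, 4)

Work:
Backward induction:
After L: P2 chooses B → P1 gets 0
After R: P2 chooses B → P1 gets 6
P1 chooses R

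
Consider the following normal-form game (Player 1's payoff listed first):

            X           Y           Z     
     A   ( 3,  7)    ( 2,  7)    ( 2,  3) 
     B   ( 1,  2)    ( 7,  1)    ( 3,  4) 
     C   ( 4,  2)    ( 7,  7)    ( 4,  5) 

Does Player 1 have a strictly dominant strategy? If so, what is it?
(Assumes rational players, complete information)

No strictly dominant strategy exists for Player 1

Work:
A strategy strictly dominates another if it gives a strictly higher payoff against every opponent action. Compare each pair of P1's strategies column-by-column:
  A vs B: [3 vs 1, 2 vs 7, 2 vs 3] → A does not strictly dominate B (column Y: 2 ≤ 7)
  A vs C: [3 vs 4, 2 vs 7, 2 vs 4] → A does not strictly dominate C (column X: 3 ≤ 4)
  B vs A: [1 vs 3, 7 vs 2, 3 vs 2] → B does not strictly dominate A (column X: 1 ≤ 3)
  B vs C: [1 vs 4, 7 vs 7, 3 vs 4] → B does not strictly dominate C (column X: 1 ≤ 4)
  C vs A: [4 vs 3, 7 vs 2, 4 vs 2] → C strictly dominates A
  C vs B: [4 vs 1, 7 vs 7, 4 vs 3] → C does not strictly dominate B (column Y: 7 ≤ 7)
No single strategy strictly dominates all others → no strictly dominant strategy.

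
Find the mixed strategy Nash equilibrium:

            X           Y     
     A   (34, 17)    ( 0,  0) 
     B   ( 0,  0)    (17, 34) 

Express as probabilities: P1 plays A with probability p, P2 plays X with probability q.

p = 0.6667, q = 0.3333

Work:
Find probabilities that make opponent indifferent:
P2 chooses q to make P1 indifferent between A and B
P1 chooses p to make P2 indifferent between X and Y
Mixed NE: P1 plays (A: 0.6667, B: 0.3333), P2 plays (X: 0.3333, Y: 0.6667)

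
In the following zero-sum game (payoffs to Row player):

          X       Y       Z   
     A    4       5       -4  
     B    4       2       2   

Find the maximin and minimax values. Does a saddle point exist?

Maximin = 2, Minimax = 2, Saddle: True

Work:
Row minimums: [-4, 2] → maximin = 2
Column maximums: [4, 5, 2] → minimax = 2
Saddle point exists! Game value = 2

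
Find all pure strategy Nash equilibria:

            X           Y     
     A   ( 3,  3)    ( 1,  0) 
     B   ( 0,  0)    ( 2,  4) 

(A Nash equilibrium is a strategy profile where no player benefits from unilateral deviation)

Nash equilibrium: (A, X), (B, Y)

Work:
Best responses:
  P1 vs X: payoffs [3, 0] → best response A (payoff 3)
  P1 vs Y: payoffs [1, 2] → best response B (payoff 2)
  P2 vs A: payoffs [3, 0] → best response X (payoff 3)
  P2 vs B: payoffs [0, 4] → best response Y (payoff 4)
Mutual best responses: (A,X), (B,Y) → Nash equilibria.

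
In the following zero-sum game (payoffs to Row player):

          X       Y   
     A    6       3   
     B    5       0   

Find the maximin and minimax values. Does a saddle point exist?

Maximin = 3, Minimax = 3, Saddle: True

Work:
Row minimums: [3, 0] → maximin = 3
Column maximums: [6, 3] → minimax = 3
Saddle point exists! Game value = 3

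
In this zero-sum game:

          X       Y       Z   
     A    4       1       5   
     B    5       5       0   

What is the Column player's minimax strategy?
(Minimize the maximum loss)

Column should play X or Y or Z (all achieve the minimum), value = 5

Work:
Column player minimizes Row's maximum payoff:
Column X: max payoff to Row = 5
Column Y: max payoff to Row = 5
Column Z: max payoff to Row = 5
Minimum is 5, achieved by columns X, Y, Z (tied).
Each of X or Y or Z is a minimax strategy.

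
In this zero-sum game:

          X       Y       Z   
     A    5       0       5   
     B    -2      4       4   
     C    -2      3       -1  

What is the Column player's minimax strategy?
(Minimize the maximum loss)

Column should play Y, value = 4

Work:
Column player minimizes Row's maximum payoff:
Column X: max payoff to Row = 5
Column Y: max payoff to Row = 4
Column Z: max payoff to Row = 5
Minimum is 4, achieved by column Y.
Minimax strategy: Y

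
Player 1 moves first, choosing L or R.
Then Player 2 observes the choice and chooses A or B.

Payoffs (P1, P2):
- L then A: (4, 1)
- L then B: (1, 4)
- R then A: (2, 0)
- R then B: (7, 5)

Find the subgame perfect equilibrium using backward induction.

P1 plays R, P2 plays B after L and B after R; Payoff (7, 5)

Work:
Backward induction:
After L: P2 chooses B → P1 gets 1
After R: P2 chooses B → P1 gets 7
P1 chooses R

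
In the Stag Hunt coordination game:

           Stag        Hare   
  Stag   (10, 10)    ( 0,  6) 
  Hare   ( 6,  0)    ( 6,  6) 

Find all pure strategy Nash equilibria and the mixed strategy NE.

Pure NE: (Stag, Stag) and (Hare, Hare); Mixed NE: p = 0.6, q = 0.6

Work:
Check pure NE:
(Stag, Stag): (10, 10) - no unilateral deviation beneficial
(Hare, Hare): (6, 6) - no unilateral deviation beneficial
Mixed NE: P1 plays Stag with p = 0.6, P2 plays Stag with q = 0.6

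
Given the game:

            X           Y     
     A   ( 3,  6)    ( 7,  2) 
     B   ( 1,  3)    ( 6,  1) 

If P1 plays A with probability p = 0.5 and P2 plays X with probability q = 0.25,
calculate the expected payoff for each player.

E[P1] = 5.375, E[P2] = 2.25

Work:
E[P1] = p·q·π₁(A,X) + p·(1-q)·π₁(A,Y) + (1-p)·q·π₁(B,X) + (1-p)·(1-q)·π₁(B,Y)
= 0.5·0.25·3 + 0.5·0.75·7 + 0.5·0.25·1 + 0.5·0.75·6
= 5.375

E[P2] = 2.25 (similar calculation)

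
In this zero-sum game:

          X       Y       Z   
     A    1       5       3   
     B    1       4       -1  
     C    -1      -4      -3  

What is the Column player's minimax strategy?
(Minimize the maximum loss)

Column should play X, value = 1

Work:
Column player minimizes Row's maximum payoff:
Column X: max payoff to Row = 1
Column Y: max payoff to Row = 5
Column Z: max payoff to Row = 3
Minimum is 1, achieved by column X.
Minimax strategy: X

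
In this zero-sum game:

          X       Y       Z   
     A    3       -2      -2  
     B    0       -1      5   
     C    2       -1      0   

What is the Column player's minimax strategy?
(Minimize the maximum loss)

Column should play Y, value = -1

Work:
Column player minimizes Row's maximum payoff:
Column X: max payoff to Row = 3
Column Y: max payoff to Row = -1
Column Z: max payoff to Row = 5
Minimum is -1, achieved by column Y.
Minimax strategy: Y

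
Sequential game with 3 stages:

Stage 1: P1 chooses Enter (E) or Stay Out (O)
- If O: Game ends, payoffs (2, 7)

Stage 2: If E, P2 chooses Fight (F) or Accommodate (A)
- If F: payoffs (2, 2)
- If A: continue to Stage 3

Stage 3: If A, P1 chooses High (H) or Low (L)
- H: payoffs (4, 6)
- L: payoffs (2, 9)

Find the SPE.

SPE: (E, A, H); Outcome (4, 6)

Work:
Stage 3: P1 chooses H (4 vs 2)
Stage 2: P2: F->2, A->6 (anticipating H). Choose A
Stage 1: P1: O->2, E->4 (anticipating A, H). Choose E
SPE path: E -> A -> H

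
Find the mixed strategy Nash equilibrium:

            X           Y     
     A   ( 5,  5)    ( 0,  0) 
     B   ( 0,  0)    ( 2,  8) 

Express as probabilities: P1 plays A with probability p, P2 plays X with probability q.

p = 0.6154, q = 0.2857

Work:
Find probabilities that make opponent indifferent:
P2 chooses q to make P1 indifferent between A and B
P1 chooses p to make P2 indifferent between X and Y
Mixed NE: P1 plays (A: 0.6154, B: 0.3846), P2 plays (X: 0.2857, Y: 0.7143)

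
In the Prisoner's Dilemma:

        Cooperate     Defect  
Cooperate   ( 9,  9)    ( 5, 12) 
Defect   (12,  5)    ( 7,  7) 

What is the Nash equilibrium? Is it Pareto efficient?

(Defect, Defect) is NE; not Pareto efficient

Work:
Defect dominates Cooperate for both players:
If P2 cooperates: Defect (12) > Cooperate (9)
If P2 defects: Defect (7) > Cooperate (5)
NE: (Defect, Defect) with payoff (7, 7)
But (Cooperate, Cooperate) = (9, 9) Pareto dominates (7, 7)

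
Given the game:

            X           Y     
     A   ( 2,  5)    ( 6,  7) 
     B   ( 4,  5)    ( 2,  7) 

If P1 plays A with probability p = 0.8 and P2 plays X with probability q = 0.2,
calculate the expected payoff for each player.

E[P1] = 4.64, E[P2] = 6.6

Work:
E[P1] = p·q·π₁(A,X) + p·(1-q)·π₁(A,Y) + (1-p)·q·π₁(B,X) + (1-p)·(1-q)·π₁(B,Y)
= 0.8·0.2·2 + 0.8·0.8·6 + 0.2·0.2·4 + 0.2·0.8·2
= 4.64

E[P2] = 6.6 (similar calculation)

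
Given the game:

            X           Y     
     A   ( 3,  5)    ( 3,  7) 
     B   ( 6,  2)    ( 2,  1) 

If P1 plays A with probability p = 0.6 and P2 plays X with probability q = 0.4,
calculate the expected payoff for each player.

E[P1] = 3.24, E[P2] = 4.28

Work:
E[P1] = p·q·π₁(A,X) + p·(1-q)·π₁(A,Y) + (1-p)·q·π₁(B,X) + (1-p)·(1-q)·π₁(B,Y)
= 0.6·0.4·3 + 0.6·0.6·3 + 0.4·0.4·6 + 0.4·0.6·2
= 3.24

E[P2] = 4.28 (similar calculation)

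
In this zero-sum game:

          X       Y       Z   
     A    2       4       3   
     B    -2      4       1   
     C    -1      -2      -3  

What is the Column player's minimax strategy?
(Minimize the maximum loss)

Column should play X, value = 2

Work:
Column player minimizes Row's maximum payoff:
Column X: max payoff to Row = 2
Column Y: max payoff to Row = 4
Column Z: max payoff to Row = 3
Minimum is 2, achieved by column X.
Minimax strategy: X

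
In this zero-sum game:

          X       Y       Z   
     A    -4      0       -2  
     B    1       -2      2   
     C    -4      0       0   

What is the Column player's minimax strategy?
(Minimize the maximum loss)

Column should play Y, value = 0

Work:
Column player minimizes Row's maximum payoff:
Column X: max payoff to Row = 1
Column Y: max payoff to Row = 0
Column Z: max payoff to Row = 2
Minimum is 0, achieved by column Y.
Minimax strategy: Y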